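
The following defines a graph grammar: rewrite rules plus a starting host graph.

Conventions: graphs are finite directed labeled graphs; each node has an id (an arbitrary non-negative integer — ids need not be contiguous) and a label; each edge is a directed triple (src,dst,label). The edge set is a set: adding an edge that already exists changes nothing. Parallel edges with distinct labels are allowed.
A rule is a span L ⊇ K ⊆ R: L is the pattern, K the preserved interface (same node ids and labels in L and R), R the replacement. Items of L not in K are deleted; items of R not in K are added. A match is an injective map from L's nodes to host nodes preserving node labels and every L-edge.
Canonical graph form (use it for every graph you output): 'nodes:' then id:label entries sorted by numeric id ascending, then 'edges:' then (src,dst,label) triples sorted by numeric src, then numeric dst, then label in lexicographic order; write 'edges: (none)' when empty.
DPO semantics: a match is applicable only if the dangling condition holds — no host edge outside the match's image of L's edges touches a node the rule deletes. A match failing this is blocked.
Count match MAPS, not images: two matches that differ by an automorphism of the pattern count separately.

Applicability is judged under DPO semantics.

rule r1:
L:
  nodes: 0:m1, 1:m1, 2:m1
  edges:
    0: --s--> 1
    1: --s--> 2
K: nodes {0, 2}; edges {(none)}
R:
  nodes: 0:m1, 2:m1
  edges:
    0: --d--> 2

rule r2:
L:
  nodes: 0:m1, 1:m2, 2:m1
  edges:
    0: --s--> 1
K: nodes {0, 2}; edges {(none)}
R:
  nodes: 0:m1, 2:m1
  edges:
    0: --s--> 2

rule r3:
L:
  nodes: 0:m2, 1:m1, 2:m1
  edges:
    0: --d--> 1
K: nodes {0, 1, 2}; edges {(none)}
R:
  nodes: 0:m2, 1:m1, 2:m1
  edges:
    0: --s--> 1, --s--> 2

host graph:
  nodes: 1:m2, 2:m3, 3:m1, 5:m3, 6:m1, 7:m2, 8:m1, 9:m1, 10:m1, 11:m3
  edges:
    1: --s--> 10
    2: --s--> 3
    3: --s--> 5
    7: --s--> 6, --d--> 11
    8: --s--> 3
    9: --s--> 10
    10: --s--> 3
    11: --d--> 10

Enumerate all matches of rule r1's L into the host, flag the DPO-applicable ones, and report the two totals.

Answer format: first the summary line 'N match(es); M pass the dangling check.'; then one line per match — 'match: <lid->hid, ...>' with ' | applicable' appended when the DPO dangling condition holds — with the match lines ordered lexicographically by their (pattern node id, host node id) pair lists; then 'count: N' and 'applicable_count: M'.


1 match(es); 0 pass the dangling check.
match: 0->9, 1->10, 2->3
count: 1
applicable_count: 0


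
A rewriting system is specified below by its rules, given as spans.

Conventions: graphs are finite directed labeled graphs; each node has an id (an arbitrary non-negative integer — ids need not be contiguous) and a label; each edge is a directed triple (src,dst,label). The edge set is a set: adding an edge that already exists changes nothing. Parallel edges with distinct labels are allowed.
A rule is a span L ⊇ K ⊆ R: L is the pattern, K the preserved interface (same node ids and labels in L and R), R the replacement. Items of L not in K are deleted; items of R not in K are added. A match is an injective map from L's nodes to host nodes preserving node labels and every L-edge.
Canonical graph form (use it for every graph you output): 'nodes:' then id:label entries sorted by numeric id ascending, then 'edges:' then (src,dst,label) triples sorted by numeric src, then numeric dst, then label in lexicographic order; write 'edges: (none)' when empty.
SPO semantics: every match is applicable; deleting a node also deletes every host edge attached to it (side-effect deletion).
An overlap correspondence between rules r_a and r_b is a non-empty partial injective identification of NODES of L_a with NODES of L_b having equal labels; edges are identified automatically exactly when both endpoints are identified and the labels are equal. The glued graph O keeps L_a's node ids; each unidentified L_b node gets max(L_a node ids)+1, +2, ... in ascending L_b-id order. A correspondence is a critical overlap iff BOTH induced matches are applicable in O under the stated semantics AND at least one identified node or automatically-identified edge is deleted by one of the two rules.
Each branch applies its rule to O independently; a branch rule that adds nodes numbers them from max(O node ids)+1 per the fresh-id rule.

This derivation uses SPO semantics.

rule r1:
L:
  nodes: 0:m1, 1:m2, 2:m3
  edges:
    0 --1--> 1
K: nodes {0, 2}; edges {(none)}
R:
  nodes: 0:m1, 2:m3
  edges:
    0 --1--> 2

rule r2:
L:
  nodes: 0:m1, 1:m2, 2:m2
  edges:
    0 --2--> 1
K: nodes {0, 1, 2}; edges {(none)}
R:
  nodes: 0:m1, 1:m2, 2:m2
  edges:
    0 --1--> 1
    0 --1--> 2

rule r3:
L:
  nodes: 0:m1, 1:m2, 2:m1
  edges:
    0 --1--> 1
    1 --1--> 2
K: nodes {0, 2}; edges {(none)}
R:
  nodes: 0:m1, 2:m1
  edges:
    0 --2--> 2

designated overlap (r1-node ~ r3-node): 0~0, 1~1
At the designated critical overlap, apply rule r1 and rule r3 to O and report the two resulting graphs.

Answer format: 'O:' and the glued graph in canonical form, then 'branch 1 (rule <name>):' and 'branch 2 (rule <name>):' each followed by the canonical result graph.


O:
nodes: 0:m1, 1:m2, 2:m3, 3:m1
edges: (0,1,1); (1,3,1)
branch 1 (rule r1):
nodes: 0:m1, 2:m3, 3:m1
edges: (0,2,1)
branch 2 (rule r3):
nodes: 0:m1, 2:m3, 3:m1
edges: (0,3,2)


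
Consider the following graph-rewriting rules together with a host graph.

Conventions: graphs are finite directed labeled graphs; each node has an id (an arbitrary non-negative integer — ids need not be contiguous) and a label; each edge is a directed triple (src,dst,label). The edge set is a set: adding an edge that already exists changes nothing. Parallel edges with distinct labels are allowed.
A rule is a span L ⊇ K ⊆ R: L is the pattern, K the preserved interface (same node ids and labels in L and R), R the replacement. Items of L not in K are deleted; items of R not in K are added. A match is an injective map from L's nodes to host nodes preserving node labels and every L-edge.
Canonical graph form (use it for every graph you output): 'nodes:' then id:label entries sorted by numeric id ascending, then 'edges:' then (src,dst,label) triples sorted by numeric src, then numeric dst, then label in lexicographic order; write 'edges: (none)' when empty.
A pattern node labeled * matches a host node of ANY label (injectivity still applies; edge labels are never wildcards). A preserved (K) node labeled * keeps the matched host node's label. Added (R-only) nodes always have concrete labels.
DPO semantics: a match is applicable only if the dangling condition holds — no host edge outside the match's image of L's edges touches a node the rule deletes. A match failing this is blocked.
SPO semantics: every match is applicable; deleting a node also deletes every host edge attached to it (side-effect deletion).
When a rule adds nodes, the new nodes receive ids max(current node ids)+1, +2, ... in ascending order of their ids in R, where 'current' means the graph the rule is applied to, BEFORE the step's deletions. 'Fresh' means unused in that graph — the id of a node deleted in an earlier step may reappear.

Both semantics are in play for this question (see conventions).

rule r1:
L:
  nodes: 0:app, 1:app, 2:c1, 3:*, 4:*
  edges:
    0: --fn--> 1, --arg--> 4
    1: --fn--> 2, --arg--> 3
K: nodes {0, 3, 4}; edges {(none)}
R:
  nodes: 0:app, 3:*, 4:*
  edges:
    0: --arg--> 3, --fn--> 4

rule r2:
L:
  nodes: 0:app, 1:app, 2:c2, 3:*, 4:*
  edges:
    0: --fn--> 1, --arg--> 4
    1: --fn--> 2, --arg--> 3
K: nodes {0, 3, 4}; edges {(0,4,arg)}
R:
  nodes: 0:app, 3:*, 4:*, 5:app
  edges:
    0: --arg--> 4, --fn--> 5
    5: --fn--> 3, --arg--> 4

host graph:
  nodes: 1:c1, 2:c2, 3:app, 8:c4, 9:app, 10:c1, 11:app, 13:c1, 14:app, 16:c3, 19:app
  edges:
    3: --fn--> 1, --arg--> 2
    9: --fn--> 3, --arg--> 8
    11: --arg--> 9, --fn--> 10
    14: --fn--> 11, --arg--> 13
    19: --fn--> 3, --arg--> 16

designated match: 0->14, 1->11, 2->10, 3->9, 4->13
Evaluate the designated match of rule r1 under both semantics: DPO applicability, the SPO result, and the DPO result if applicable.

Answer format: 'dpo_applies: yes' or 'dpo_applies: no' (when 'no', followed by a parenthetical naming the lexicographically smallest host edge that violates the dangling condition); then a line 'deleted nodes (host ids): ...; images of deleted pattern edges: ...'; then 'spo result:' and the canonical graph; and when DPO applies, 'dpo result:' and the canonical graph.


dpo_applies: yes
deleted nodes (host ids): 10, 11; images of deleted pattern edges: (11,9,arg); (11,10,fn); (14,11,fn); (14,13,arg)
spo result:
nodes: 1:c1, 2:c2, 3:app, 8:c4, 9:app, 13:c1, 14:app, 16:c3, 19:app
edges: (3,1,fn); (3,2,arg); (9,3,fn); (9,8,arg); (14,9,arg); (14,13,fn); (19,3,fn); (19,16,arg)
dpo result:
nodes: 1:c1, 2:c2, 3:app, 8:c4, 9:app, 13:c1, 14:app, 16:c3, 19:app
edges: (3,1,fn); (3,2,arg); (9,3,fn); (9,8,arg); (14,9,arg); (14,13,fn); (19,3,fn); (19,16,arg)


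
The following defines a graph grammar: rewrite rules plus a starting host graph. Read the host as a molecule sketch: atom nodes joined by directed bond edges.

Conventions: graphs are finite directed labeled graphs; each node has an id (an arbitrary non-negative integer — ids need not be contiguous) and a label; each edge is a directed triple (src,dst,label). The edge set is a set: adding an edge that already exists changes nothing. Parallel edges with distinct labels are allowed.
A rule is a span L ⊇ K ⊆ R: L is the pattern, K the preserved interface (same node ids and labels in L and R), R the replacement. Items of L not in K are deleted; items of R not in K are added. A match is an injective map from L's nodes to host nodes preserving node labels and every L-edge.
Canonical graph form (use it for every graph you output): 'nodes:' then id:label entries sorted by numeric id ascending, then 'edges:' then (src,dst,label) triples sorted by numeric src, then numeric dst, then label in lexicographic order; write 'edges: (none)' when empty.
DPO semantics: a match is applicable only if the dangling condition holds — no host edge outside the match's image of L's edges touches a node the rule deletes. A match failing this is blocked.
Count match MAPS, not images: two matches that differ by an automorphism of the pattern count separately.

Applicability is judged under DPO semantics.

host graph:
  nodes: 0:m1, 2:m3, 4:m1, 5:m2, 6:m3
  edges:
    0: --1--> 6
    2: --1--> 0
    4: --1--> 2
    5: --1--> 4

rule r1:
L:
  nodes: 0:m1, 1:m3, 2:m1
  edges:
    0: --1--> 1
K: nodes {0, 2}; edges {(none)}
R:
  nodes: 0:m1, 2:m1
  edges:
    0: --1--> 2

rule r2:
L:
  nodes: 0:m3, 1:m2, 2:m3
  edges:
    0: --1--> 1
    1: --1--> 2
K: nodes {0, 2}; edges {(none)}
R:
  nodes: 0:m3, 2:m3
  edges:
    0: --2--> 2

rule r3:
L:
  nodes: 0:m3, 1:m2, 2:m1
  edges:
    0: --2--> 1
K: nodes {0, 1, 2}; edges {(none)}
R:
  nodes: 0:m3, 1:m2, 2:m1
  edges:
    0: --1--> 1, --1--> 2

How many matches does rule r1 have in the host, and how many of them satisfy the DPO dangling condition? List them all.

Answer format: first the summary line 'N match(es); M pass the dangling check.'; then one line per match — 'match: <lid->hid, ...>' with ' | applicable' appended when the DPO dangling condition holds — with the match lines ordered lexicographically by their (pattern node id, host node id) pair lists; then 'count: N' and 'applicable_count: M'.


2 match(es); 1 pass the dangling check.
match: 0->0, 1->6, 2->4 | applicable
match: 0->4, 1->2, 2->0
count: 2
applicable_count: 1


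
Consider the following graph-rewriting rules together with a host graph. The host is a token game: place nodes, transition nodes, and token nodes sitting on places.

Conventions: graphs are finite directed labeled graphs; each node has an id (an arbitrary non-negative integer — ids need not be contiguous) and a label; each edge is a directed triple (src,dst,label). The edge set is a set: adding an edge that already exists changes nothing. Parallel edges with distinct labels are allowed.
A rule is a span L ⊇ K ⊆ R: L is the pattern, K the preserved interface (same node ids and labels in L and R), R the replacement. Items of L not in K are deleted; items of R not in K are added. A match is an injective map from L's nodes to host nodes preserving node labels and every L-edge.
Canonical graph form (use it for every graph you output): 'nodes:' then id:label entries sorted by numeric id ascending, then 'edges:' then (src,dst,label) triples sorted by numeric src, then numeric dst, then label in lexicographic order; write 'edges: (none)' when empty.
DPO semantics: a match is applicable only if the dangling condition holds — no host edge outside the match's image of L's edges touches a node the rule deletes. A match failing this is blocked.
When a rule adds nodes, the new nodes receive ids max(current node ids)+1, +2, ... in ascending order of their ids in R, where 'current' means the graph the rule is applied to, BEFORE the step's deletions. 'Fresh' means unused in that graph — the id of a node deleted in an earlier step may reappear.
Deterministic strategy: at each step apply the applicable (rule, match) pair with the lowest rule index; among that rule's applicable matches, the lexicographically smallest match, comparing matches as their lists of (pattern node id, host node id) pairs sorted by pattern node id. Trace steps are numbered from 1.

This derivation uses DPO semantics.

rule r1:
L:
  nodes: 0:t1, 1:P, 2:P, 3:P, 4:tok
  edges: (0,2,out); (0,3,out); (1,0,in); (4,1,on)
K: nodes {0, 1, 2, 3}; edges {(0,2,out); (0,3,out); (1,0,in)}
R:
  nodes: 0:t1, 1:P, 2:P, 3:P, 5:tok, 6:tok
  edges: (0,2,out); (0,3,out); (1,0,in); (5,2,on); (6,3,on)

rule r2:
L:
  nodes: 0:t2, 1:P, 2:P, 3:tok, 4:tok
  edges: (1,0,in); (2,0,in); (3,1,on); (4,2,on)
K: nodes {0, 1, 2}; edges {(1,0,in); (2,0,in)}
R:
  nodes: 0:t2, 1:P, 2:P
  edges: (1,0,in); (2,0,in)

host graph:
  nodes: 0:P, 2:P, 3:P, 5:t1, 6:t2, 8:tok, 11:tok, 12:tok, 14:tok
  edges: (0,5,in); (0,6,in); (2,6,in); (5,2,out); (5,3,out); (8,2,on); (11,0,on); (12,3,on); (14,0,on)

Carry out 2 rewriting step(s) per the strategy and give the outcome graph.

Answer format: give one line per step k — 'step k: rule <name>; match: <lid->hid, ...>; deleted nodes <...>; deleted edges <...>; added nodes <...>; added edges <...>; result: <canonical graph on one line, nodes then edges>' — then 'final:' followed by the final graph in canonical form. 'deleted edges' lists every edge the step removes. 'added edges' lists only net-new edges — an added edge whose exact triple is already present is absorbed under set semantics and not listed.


step 1: rule r1; match: 0->5, 1->0, 2->2, 3->3, 4->11; deleted nodes 11; deleted edges (11,0,on); added nodes 15, 16; added edges (15,2,on); (16,3,on); result: nodes: 0:P, 2:P, 3:P, 5:t1, 6:t2, 8:tok, 12:tok, 14:tok, 15:tok, 16:tok edges: (0,5,in); (0,6,in); (2,6,in); (5,2,out); (5,3,out); (8,2,on); (12,3,on); (14,0,on); (15,2,on); (16,3,on)
step 2: rule r1; match: 0->5, 1->0, 2->2, 3->3, 4->14; deleted nodes 14; deleted edges (14,0,on); added nodes 17, 18; added edges (17,2,on); (18,3,on); result: nodes: 0:P, 2:P, 3:P, 5:t1, 6:t2, 8:tok, 12:tok, 15:tok, 16:tok, 17:tok, 18:tok edges: (0,5,in); (0,6,in); (2,6,in); (5,2,out); (5,3,out); (8,2,on); (12,3,on); (15,2,on); (16,3,on); (17,2,on); (18,3,on)
final:
nodes: 0:P, 2:P, 3:P, 5:t1, 6:t2, 8:tok, 12:tok, 15:tok, 16:tok, 17:tok, 18:tok
edges: (0,5,in); (0,6,in); (2,6,in); (5,2,out); (5,3,out); (8,2,on); (12,3,on); (15,2,on); (16,3,on); (17,2,on); (18,3,on)


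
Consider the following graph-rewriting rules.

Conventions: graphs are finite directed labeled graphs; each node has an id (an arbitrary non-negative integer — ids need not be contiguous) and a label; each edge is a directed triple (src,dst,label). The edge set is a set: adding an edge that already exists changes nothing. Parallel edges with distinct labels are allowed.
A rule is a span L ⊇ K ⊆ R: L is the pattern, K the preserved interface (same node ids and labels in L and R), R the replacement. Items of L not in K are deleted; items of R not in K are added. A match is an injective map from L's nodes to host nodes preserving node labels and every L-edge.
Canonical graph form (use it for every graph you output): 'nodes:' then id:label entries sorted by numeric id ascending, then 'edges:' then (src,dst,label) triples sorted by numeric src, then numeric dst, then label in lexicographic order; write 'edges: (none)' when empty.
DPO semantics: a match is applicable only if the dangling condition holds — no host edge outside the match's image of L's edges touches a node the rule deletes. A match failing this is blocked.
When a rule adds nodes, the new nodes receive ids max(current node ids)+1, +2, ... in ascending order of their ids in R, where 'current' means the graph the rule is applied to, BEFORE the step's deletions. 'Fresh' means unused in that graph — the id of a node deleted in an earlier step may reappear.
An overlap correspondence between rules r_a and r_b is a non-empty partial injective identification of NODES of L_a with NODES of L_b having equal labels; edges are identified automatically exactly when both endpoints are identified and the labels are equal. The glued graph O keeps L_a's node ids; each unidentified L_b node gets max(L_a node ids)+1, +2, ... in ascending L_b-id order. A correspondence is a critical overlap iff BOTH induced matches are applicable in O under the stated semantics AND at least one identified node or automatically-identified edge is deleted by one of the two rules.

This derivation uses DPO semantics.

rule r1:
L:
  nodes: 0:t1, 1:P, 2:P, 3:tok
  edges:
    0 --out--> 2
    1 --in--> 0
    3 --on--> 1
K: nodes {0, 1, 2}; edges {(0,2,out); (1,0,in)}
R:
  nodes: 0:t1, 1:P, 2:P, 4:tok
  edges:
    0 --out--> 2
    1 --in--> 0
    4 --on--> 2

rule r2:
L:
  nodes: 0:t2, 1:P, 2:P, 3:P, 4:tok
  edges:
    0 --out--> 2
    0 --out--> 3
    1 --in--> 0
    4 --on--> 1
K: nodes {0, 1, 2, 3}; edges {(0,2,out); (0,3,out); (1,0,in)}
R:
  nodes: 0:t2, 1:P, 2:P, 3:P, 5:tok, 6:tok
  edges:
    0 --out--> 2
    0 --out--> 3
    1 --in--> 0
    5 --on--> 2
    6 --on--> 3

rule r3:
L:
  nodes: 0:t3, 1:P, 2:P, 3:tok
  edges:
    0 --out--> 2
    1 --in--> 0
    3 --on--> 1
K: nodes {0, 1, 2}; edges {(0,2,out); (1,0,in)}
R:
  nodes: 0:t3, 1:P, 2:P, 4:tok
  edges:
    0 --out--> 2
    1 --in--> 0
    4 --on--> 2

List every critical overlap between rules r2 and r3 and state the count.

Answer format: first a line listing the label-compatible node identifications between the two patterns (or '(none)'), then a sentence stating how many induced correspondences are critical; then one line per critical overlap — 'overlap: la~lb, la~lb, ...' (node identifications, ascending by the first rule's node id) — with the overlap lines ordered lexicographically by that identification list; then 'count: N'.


label-compatible node identifications between L(r2) and L(r3): 1~1, 1~2, 2~1, 2~2, 3~1, 3~2, 4~3
3 of the induced correspondences are critical overlaps of r2 and r3.
overlap: 1~1, 2~2, 4~3
overlap: 1~1, 3~2, 4~3
overlap: 1~1, 4~3
count: 3


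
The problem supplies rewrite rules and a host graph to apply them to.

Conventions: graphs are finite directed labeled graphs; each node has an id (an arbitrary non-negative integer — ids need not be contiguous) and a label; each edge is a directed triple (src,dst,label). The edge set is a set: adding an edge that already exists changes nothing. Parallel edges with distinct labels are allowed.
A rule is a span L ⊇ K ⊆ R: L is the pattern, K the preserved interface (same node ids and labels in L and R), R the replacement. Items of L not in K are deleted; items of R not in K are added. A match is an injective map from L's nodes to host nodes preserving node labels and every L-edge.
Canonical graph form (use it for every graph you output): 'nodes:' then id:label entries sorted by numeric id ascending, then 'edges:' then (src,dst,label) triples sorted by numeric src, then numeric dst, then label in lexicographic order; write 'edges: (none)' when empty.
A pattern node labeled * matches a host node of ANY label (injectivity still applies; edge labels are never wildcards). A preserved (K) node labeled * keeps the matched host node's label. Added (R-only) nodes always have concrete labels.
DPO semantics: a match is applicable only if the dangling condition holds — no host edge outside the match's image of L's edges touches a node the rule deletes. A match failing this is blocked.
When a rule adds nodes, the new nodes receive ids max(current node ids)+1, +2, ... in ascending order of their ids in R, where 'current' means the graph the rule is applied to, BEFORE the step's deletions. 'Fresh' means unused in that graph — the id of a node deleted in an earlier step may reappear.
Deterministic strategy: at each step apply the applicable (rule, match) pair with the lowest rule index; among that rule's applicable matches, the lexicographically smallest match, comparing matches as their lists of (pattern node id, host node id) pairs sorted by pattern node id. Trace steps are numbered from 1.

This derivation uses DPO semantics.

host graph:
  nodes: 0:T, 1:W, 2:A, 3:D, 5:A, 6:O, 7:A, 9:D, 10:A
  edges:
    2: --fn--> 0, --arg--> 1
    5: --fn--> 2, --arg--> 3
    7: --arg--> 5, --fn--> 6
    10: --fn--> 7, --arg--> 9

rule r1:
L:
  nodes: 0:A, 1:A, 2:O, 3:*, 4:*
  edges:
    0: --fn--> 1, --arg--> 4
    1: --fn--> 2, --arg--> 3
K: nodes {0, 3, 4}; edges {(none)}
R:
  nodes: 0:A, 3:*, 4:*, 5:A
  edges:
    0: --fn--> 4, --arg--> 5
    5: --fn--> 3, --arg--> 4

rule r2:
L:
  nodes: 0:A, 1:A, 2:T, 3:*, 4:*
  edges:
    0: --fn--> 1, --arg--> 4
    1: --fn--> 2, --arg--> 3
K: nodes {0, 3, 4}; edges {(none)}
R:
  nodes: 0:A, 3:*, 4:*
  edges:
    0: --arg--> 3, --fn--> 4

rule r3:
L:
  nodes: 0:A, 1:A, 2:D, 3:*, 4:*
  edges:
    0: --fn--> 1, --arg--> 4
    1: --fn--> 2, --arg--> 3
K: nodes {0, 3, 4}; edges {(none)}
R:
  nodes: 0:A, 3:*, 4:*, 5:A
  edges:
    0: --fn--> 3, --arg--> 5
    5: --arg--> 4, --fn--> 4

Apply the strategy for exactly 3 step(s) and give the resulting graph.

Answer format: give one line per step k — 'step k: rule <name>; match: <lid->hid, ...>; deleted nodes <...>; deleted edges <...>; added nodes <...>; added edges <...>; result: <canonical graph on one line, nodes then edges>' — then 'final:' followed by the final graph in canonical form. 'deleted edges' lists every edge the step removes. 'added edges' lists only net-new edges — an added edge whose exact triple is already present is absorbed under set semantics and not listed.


step 1: rule r1; match: 0->10, 1->7, 2->6, 3->5, 4->9; deleted nodes 6, 7; deleted edges (7,5,arg); (7,6,fn); (10,7,fn); (10,9,arg); added nodes 11; added edges (10,9,fn); (10,11,arg); (11,5,fn); (11,9,arg); result: nodes: 0:T, 1:W, 2:A, 3:D, 5:A, 9:D, 10:A, 11:A edges: (2,0,fn); (2,1,arg); (5,2,fn); (5,3,arg); (10,9,fn); (10,11,arg); (11,5,fn); (11,9,arg)
step 2: rule r2; match: 0->5, 1->2, 2->0, 3->1, 4->3; deleted nodes 0, 2; deleted edges (2,0,fn); (2,1,arg); (5,2,fn); (5,3,arg); added nodes (none); added edges (5,1,arg); (5,3,fn); result: nodes: 1:W, 3:D, 5:A, 9:D, 10:A, 11:A edges: (5,1,arg); (5,3,fn); (10,9,fn); (10,11,arg); (11,5,fn); (11,9,arg)
step 3: rule r3; match: 0->11, 1->5, 2->3, 3->1, 4->9; deleted nodes 3, 5; deleted edges (5,1,arg); (5,3,fn); (11,5,fn); (11,9,arg); added nodes 12; added edges (11,1,fn); (11,12,arg); (12,9,arg); (12,9,fn); result: nodes: 1:W, 9:D, 10:A, 11:A, 12:A edges: (10,9,fn); (10,11,arg); (11,1,fn); (11,12,arg); (12,9,arg); (12,9,fn)
final:
nodes: 1:W, 9:D, 10:A, 11:A, 12:A
edges: (10,9,fn); (10,11,arg); (11,1,fn); (11,12,arg); (12,9,arg); (12,9,fn)


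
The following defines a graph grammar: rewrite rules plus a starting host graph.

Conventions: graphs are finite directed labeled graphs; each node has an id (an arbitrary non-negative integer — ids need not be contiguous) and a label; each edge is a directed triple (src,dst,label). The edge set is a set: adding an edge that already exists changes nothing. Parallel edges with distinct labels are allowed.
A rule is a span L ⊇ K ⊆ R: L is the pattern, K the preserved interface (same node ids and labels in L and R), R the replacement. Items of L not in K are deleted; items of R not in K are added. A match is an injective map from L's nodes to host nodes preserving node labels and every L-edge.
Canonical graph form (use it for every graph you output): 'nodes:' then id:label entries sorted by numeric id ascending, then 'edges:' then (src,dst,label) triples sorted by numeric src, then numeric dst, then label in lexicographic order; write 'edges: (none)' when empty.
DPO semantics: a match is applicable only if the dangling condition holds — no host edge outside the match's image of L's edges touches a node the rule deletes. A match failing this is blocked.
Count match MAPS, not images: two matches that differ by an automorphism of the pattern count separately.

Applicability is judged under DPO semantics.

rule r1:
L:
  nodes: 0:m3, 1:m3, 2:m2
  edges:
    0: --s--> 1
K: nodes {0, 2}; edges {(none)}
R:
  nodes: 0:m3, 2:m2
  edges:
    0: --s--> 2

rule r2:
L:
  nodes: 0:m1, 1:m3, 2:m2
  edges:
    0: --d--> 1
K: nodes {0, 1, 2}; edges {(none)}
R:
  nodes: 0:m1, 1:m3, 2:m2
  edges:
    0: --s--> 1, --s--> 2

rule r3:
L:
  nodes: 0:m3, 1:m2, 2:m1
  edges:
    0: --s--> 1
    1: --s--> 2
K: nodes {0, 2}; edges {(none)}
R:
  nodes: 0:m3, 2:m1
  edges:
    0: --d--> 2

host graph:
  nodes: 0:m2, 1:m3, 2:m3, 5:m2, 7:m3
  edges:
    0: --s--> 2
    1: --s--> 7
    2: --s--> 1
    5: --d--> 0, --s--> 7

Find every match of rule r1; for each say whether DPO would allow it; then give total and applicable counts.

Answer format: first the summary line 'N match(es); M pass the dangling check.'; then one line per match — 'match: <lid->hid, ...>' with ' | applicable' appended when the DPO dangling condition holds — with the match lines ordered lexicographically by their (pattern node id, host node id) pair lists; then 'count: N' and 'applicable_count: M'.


4 match(es); 0 pass the dangling check.
match: 0->1, 1->7, 2->0
match: 0->1, 1->7, 2->5
match: 0->2, 1->1, 2->0
match: 0->2, 1->1, 2->5
count: 4
applicable_count: 0


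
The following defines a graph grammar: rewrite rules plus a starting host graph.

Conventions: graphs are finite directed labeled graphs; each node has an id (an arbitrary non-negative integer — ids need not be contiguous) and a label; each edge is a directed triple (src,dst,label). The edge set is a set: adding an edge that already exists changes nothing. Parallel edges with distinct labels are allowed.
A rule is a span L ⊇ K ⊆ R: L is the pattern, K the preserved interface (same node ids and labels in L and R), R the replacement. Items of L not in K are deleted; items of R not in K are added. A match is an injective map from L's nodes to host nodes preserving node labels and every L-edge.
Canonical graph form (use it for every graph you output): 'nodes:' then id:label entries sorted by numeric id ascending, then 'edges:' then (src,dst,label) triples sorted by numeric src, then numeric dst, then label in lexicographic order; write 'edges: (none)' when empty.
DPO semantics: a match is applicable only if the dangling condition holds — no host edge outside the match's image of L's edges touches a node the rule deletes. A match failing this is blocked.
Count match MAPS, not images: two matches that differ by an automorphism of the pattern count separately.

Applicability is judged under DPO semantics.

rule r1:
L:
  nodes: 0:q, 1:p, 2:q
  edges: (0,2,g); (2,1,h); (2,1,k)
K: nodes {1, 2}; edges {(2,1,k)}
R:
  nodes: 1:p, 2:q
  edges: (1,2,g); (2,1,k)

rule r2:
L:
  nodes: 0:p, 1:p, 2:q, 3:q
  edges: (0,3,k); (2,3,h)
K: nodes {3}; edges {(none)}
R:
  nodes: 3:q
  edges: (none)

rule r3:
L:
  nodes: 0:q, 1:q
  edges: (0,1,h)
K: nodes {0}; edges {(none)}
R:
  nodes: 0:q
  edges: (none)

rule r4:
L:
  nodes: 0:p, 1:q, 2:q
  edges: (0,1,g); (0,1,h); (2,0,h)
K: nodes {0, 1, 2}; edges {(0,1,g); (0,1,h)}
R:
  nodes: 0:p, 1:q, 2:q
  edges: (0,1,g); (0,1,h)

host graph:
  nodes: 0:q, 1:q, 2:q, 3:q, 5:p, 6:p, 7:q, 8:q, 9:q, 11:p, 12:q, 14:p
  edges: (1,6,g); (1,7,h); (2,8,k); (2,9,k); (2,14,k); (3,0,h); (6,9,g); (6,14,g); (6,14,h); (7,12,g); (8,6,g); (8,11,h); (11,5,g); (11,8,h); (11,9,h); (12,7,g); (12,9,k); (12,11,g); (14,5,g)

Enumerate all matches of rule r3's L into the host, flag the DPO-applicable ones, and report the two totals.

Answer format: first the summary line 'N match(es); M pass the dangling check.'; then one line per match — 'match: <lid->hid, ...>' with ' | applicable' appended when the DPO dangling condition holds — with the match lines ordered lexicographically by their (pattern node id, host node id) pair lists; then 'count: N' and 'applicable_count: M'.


2 match(es); 1 pass the dangling check.
match: 0->1, 1->7
match: 0->3, 1->0 | applicable
count: 2
applicable_count: 1


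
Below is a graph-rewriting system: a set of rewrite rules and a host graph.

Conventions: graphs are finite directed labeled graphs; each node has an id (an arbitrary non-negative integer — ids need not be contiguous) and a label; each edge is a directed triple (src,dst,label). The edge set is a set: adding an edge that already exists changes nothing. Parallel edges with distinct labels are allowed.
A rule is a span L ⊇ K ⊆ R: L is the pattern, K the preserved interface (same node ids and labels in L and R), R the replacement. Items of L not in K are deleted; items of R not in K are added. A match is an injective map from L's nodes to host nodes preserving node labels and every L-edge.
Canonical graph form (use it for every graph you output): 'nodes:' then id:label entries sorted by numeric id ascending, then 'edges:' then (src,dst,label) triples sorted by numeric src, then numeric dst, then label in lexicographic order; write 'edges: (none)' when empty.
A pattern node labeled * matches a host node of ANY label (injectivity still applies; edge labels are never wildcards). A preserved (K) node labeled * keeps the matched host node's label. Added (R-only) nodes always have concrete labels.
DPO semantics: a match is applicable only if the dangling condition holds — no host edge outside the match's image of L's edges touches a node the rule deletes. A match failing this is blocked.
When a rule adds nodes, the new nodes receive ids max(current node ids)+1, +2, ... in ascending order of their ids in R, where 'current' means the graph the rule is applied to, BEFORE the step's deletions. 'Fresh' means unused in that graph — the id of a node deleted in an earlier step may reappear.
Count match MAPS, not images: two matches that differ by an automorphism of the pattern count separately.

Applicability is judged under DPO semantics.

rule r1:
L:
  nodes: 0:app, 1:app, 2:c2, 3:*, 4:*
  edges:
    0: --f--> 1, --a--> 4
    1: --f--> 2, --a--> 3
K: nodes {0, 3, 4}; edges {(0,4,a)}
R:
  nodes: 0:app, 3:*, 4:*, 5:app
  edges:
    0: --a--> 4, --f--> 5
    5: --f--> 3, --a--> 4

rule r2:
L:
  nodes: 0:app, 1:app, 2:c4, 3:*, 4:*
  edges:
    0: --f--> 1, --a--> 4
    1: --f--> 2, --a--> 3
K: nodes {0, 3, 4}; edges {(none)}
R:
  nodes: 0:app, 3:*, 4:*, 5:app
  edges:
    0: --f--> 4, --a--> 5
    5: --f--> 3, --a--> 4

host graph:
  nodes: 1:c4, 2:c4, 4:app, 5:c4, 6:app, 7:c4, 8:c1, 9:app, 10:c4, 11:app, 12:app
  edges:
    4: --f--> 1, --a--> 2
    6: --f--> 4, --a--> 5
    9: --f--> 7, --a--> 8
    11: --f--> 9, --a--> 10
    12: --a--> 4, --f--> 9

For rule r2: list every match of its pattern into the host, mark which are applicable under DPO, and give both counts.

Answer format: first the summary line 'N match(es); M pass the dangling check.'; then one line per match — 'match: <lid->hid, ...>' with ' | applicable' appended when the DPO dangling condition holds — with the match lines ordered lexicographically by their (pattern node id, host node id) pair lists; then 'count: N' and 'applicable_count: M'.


3 match(es); 0 pass the dangling check.
match: 0->6, 1->4, 2->1, 3->2, 4->5
match: 0->11, 1->9, 2->7, 3->8, 4->10
match: 0->12, 1->9, 2->7, 3->8, 4->4
count: 3
applicable_count: 0


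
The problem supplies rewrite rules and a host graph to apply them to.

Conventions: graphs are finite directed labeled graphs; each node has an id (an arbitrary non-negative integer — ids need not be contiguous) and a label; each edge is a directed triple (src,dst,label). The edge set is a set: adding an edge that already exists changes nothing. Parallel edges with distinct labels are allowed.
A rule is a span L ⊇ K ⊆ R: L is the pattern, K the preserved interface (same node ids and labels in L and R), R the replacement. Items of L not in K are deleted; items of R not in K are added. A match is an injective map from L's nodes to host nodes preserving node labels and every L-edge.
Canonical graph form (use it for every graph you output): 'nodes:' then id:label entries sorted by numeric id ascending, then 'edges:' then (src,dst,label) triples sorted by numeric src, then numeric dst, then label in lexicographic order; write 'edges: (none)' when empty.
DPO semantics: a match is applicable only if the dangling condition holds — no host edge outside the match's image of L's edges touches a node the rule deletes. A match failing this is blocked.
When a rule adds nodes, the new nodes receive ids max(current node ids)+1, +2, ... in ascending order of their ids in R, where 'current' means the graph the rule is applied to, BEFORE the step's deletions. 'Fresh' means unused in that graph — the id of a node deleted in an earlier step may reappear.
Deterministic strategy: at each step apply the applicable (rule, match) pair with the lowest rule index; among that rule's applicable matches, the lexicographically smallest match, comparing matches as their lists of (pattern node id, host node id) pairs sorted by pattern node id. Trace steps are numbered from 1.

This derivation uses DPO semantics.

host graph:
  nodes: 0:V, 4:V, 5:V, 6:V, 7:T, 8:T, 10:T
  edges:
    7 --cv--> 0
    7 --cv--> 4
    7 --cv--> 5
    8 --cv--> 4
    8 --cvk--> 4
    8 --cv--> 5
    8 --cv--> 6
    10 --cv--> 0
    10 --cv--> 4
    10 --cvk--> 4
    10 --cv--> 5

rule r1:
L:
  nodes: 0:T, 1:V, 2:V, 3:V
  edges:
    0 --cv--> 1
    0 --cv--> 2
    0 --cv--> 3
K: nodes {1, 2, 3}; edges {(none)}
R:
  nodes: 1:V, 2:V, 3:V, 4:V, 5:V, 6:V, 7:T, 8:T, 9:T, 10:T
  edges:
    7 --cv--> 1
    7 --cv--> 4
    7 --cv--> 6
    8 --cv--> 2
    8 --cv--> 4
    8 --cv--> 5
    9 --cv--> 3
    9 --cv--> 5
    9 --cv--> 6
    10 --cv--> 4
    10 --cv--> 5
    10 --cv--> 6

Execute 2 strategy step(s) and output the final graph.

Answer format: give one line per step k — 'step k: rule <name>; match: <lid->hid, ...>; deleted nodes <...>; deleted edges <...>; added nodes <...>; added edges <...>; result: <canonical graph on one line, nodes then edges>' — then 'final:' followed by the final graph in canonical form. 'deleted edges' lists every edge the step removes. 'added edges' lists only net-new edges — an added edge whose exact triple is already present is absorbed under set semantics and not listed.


step 1: rule r1; match: 0->7, 1->0, 2->4, 3->5; deleted nodes 7; deleted edges (7,0,cv); (7,4,cv); (7,5,cv); added nodes 11, 12, 13, 14, 15, 16, 17; added edges (14,0,cv); (14,11,cv); (14,13,cv); (15,4,cv); (15,11,cv); (15,12,cv); (16,5,cv); (16,12,cv); (16,13,cv); (17,11,cv); (17,12,cv); (17,13,cv); result: nodes: 0:V, 4:V, 5:V, 6:V, 8:T, 10:T, 11:V, 12:V, 13:V, 14:T, 15:T, 16:T, 17:T edges: (8,4,cv); (8,4,cvk); (8,5,cv); (8,6,cv); (10,0,cv); (10,4,cv); (10,4,cvk); (10,5,cv); (14,0,cv); (14,11,cv); (14,13,cv); (15,4,cv); (15,11,cv); (15,12,cv); (16,5,cv); (16,12,cv); (16,13,cv); (17,11,cv); (17,12,cv); (17,13,cv)
step 2: rule r1; match: 0->14, 1->0, 2->11, 3->13; deleted nodes 14; deleted edges (14,0,cv); (14,11,cv); (14,13,cv); added nodes 18, 19, 20, 21, 22, 23, 24; added edges (21,0,cv); (21,18,cv); (21,20,cv); (22,11,cv); (22,18,cv); (22,19,cv); (23,13,cv); (23,19,cv); (23,20,cv); (24,18,cv); (24,19,cv); (24,20,cv); result: nodes: 0:V, 4:V, 5:V, 6:V, 8:T, 10:T, 11:V, 12:V, 13:V, 15:T, 16:T, 17:T, 18:V, 19:V, 20:V, 21:T, 22:T, 23:T, 24:T edges: (8,4,cv); (8,4,cvk); (8,5,cv); (8,6,cv); (10,0,cv); (10,4,cv); (10,4,cvk); (10,5,cv); (15,4,cv); (15,11,cv); (15,12,cv); (16,5,cv); (16,12,cv); (16,13,cv); (17,11,cv); (17,12,cv); (17,13,cv); (21,0,cv); (21,18,cv); (21,20,cv); (22,11,cv); (22,18,cv); (22,19,cv); (23,13,cv); (23,19,cv); (23,20,cv); (24,18,cv); (24,19,cv); (24,20,cv)
final:
nodes: 0:V, 4:V, 5:V, 6:V, 8:T, 10:T, 11:V, 12:V, 13:V, 15:T, 16:T, 17:T, 18:V, 19:V, 20:V, 21:T, 22:T, 23:T, 24:T
edges: (8,4,cv); (8,4,cvk); (8,5,cv); (8,6,cv); (10,0,cv); (10,4,cv); (10,4,cvk); (10,5,cv); (15,4,cv); (15,11,cv); (15,12,cv); (16,5,cv); (16,12,cv); (16,13,cv); (17,11,cv); (17,12,cv); (17,13,cv); (21,0,cv); (21,18,cv); (21,20,cv); (22,11,cv); (22,18,cv); (22,19,cv); (23,13,cv); (23,19,cv); (23,20,cv); (24,18,cv); (24,19,cv); (24,20,cv)


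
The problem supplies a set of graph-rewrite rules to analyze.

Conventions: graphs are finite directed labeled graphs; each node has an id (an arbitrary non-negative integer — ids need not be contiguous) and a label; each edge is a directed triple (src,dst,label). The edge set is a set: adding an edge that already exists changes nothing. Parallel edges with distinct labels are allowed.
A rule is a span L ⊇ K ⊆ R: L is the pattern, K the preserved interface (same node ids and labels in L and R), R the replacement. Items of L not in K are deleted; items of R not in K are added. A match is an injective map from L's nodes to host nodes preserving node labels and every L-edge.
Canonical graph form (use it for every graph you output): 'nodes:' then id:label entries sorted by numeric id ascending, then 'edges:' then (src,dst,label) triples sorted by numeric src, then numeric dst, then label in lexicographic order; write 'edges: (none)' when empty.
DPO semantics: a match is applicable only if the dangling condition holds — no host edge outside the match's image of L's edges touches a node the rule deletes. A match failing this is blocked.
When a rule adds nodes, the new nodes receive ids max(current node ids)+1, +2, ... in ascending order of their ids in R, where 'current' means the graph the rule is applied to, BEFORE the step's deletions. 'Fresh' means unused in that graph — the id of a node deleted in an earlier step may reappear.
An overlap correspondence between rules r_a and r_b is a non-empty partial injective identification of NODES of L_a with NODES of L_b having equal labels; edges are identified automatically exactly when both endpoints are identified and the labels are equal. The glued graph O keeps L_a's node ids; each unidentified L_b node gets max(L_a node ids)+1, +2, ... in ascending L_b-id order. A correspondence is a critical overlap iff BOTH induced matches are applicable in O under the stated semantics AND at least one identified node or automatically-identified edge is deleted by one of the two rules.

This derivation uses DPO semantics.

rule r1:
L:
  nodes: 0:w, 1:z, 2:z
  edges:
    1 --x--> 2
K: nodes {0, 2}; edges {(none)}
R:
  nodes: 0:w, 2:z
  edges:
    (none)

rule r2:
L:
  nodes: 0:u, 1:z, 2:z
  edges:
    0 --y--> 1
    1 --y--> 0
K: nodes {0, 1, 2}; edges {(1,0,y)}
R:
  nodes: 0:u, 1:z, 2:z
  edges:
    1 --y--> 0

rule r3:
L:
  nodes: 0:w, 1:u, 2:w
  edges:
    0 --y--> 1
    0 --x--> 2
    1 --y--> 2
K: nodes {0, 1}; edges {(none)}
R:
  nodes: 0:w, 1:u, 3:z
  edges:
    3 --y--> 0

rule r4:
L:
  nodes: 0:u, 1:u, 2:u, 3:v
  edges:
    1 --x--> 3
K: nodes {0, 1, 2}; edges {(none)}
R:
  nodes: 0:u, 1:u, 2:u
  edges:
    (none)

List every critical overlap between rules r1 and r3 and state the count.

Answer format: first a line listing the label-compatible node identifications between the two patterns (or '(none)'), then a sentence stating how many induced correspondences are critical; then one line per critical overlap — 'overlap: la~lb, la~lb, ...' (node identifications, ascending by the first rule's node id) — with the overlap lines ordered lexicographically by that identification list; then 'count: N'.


label-compatible node identifications between L(r1) and L(r3): 0~0, 0~2
1 of the induced correspondences is a critical overlap of r1 and r3.
overlap: 0~2
count: 1
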